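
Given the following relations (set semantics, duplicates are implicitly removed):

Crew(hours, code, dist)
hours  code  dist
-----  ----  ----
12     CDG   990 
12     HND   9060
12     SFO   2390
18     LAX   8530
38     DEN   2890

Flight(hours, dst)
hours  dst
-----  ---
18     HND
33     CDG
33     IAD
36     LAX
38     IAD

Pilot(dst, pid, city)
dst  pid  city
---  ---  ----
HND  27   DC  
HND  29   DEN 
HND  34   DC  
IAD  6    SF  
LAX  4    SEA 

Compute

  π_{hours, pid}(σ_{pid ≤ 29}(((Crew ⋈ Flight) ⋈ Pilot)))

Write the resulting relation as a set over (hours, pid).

{(18, 27), (18, 29), (38, 6)}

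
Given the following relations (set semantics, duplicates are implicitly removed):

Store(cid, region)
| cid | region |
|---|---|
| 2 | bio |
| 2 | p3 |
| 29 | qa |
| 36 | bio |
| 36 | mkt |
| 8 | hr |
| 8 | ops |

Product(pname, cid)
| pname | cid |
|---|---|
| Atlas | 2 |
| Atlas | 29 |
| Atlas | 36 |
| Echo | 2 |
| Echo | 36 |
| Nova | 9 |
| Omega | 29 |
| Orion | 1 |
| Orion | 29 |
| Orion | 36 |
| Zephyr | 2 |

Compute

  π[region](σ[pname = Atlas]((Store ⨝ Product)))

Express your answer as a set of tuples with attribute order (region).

{bio, mkt, p3, qa}

Store ⋈ Product (natural join on cid): {(2, bio, Atlas), (2, bio, Echo), (2, bio, Zephyr), (2, p3, Atlas), (2, p3, Echo), (2, p3, Zephyr), (29, qa, Atlas), (29, qa, Omega), (29, qa, Orion), (36, bio, Atlas), (36, bio, Echo), (36, bio, Orion), (36, mkt, Atlas), (36, mkt, Echo), (36, mkt, Orion)}
σ[pname = Atlas]: keep tuples satisfying pname = Atlas → {(2, bio, Atlas), (2, p3, Atlas), (29, qa, Atlas), (36, bio, Atlas), (36, mkt, Atlas)}
Keep only column(s) region (1 duplicate(s) eliminated): {bio, mkt, p3, qa}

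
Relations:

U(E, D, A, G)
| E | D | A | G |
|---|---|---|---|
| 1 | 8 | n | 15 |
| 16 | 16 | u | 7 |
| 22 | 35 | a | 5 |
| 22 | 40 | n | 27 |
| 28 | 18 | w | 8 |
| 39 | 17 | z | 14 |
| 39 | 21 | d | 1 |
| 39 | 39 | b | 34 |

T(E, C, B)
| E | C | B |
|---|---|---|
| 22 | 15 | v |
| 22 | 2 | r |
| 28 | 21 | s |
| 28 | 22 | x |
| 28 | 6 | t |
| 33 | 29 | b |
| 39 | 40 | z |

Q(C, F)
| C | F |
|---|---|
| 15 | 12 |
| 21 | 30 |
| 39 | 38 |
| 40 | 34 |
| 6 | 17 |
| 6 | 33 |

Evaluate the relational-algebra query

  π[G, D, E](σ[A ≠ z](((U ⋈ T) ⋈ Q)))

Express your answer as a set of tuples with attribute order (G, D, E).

{(1, 21, 39), (27, 40, 22), (34, 39, 39), (5, 35, 22), (8, 18, 28)}

Joining U and T on E yields {(22, 35, a, 5, 15, v), (22, 35, a, 5, 2, r), (22, 40, n, 27, 15, v), (22, 40, n, 27, 2, r), (28, 18, w, 8, 21, s), (28, 18, w, 8, 22, x), (28, 18, w, 8, 6, t), (39, 17, z, 14, 40, z), (39, 21, d, 1, 40, z), (39, 39, b, 34, 40, z)}.
Joining (U ⋈ T) and Q on C yields {(22, 35, a, 5, 15, v, 12), (22, 40, n, 27, 15, v, 12), (28, 18, w, 8, 21, s, 30), (28, 18, w, 8, 6, t, 17), (28, 18, w, 8, 6, t, 33), (39, 17, z, 14, 40, z, 34), (39, 21, d, 1, 40, z, 34), (39, 39, b, 34, 40, z, 34)}.
Filtering on A ≠ z leaves {(22, 35, a, 5, 15, v, 12), (22, 40, n, 27, 15, v, 12), (28, 18, w, 8, 21, s, 30), (28, 18, w, 8, 6, t, 17), (28, 18, w, 8, 6, t, 33), (39, 21, d, 1, 40, z, 34), (39, 39, b, 34, 40, z, 34)}.
π[G, D, E]: project onto (G, D, E) (2 duplicate(s) eliminated) → {(1, 21, 39), (27, 40, 22), (34, 39, 39), (5, 35, 22), (8, 18, 28)}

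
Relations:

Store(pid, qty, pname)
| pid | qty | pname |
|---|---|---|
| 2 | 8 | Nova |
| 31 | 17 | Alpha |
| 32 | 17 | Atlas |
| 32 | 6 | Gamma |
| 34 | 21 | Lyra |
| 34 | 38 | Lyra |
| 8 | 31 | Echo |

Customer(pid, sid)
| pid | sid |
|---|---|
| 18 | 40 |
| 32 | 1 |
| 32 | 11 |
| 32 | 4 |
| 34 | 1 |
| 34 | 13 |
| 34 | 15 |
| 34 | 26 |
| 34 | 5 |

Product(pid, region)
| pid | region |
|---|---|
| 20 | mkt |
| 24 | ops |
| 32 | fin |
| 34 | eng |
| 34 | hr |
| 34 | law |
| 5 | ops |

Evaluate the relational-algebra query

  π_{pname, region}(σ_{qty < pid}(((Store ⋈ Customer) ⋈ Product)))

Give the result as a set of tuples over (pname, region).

{(Atlas, fin), (Gamma, fin), (Lyra, eng), (Lyra, hr), (Lyra, law)}

Joining Store and Customer on pid yields {(32, 17, Atlas, 1), (32, 17, Atlas, 11), (32, 17, Atlas, 4), (32, 6, Gamma, 1), (32, 6, Gamma, 11), (32, 6, Gamma, 4), (34, 21, Lyra, 1), (34, 21, Lyra, 13), (34, 21, Lyra, 15), (34, 21, Lyra, 26), (34, 21, Lyra, 5), (34, 38, Lyra, 1), (34, 38, Lyra, 13), (34, 38, Lyra, 15), (34, 38, Lyra, 26), (34, 38, Lyra, 5)}.
Joining (Store ⋈ Customer) and Product on pid yields {(32, 17, Atlas, 1, fin), (32, 17, Atlas, 11, fin), (32, 17, Atlas, 4, fin), (32, 6, Gamma, 1, fin), (32, 6, Gamma, 11, fin), (32, 6, Gamma, 4, fin), (34, 21, Lyra, 1, eng), (34, 21, Lyra, 1, hr), (34, 21, Lyra, 1, law), (34, 21, Lyra, 13, eng), (34, 21, Lyra, 13, hr), (34, 21, Lyra, 13, law), (34, 21, Lyra, 15, eng), (34, 21, Lyra, 15, hr), (34, 21, Lyra, 15, law), (34, 21, Lyra, 26, eng), (34, 21, Lyra, 26, hr), (34, 21, Lyra, 26, law), (34, 21, Lyra, 5, eng), (34, 21, Lyra, 5, hr), (34, 21, Lyra, 5, law), (34, 38, Lyra, 1, eng), (34, 38, Lyra, 1, hr), (34, 38, Lyra, 1, law), (34, 38, Lyra, 13, eng), (34, 38, Lyra, 13, hr), (34, 38, Lyra, 13, law), (34, 38, Lyra, 15, eng), (34, 38, Lyra, 15, hr), (34, 38, Lyra, 15, law), (34, 38, Lyra, 26, eng), (34, 38, Lyra, 26, hr), (34, 38, Lyra, 26, law), (34, 38, Lyra, 5, eng), (34, 38, Lyra, 5, hr), (34, 38, Lyra, 5, law)}.
Apply σ_{qty < pid}; surviving tuples: {(32, 17, Atlas, 1, fin), (32, 17, Atlas, 11, fin), (32, 17, Atlas, 4, fin), (32, 6, Gamma, 1, fin), (32, 6, Gamma, 11, fin), (32, 6, Gamma, 4, fin), (34, 21, Lyra, 1, eng), (34, 21, Lyra, 1, hr), (34, 21, Lyra, 1, law), (34, 21, Lyra, 13, eng), (34, 21, Lyra, 13, hr), (34, 21, Lyra, 13, law), (34, 21, Lyra, 15, eng), (34, 21, Lyra, 15, hr), (34, 21, Lyra, 15, law), (34, 21, Lyra, 26, eng), (34, 21, Lyra, 26, hr), (34, 21, Lyra, 26, law), (34, 21, Lyra, 5, eng), (34, 21, Lyra, 5, hr), (34, 21, Lyra, 5, law)}
Keep only column(s) pname, region (16 duplicate(s) eliminated): {(Atlas, fin), (Gamma, fin), (Lyra, eng), (Lyra, hr), (Lyra, law)}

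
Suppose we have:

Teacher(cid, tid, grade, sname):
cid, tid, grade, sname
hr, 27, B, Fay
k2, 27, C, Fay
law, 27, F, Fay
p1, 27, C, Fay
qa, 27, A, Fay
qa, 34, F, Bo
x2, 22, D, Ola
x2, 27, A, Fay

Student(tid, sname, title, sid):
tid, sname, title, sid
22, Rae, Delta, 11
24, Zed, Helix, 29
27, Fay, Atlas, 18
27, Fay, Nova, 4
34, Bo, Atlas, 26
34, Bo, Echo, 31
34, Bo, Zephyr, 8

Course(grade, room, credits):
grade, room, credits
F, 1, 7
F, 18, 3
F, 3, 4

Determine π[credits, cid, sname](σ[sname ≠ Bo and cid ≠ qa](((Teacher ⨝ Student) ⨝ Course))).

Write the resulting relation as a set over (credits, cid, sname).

{(3, law, Fay), (4, law, Fay), (7, law, Fay)}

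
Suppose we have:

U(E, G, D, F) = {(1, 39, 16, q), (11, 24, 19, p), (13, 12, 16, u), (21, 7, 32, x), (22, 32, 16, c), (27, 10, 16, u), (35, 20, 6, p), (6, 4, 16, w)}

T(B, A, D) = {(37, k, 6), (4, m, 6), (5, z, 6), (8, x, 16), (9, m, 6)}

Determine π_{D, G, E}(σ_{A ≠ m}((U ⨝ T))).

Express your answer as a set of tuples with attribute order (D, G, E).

Natural join on D: {(1, 39, 16, q, 8, x), (13, 12, 16, u, 8, x), (22, 32, 16, c, 8, x), (27, 10, 16, u, 8, x), (35, 20, 6, p, 37, k), (35, 20, 6, p, 4, m), (35, 20, 6, p, 5, z), (35, 20, 6, p, 9, m), (6, 4, 16, w, 8, x)}
σ[A ≠ m]: keep tuples satisfying A ≠ m → {(1, 39, 16, q, 8, x), (13, 12, 16, u, 8, x), (22, 32, 16, c, 8, x), (27, 10, 16, u, 8, x), (35, 20, 6, p, 37, k), (35, 20, 6, p, 5, z), (6, 4, 16, w, 8, x)}
π[D, G, E]: project onto (D, G, E) (1 duplicate(s) eliminated) → {(16, 10, 27), (16, 12, 13), (16, 32, 22), (16, 39, 1), (16, 4, 6), (6, 20, 35)}

{(16, 10, 27), (16, 12, 13), (16, 32, 22), (16, 39, 1), (16, 4, 6), (6, 20, 35)}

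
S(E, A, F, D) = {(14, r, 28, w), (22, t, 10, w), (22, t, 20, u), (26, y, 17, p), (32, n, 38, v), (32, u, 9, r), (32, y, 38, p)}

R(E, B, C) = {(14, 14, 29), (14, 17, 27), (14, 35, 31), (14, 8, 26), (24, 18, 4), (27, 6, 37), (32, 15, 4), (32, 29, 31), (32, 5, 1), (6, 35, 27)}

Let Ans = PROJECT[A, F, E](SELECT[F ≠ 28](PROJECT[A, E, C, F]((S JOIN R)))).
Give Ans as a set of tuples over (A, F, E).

{(n, 38, 32), (u, 9, 32), (y, 38, 32)}

Natural join on E: {(14, r, 28, w, 14, 29), (14, r, 28, w, 17, 27), (14, r, 28, w, 35, 31), (14, r, 28, w, 8, 26), (32, n, 38, v, 15, 4), (32, n, 38, v, 29, 31), (32, n, 38, v, 5, 1), (32, u, 9, r, 15, 4), (32, u, 9, r, 29, 31), (32, u, 9, r, 5, 1), (32, y, 38, p, 15, 4), (32, y, 38, p, 29, 31), (32, y, 38, p, 5, 1)}
π_{A, E, C, F} gives {(n, 32, 1, 38), (n, 32, 31, 38), (n, 32, 4, 38), (r, 14, 26, 28), (r, 14, 27, 28), (r, 14, 29, 28), (r, 14, 31, 28), (u, 32, 1, 9), (u, 32, 31, 9), (u, 32, 4, 9), (y, 32, 1, 38), (y, 32, 31, 38), (y, 32, 4, 38)}.
Filtering on F ≠ 28 leaves {(n, 32, 1, 38), (n, 32, 31, 38), (n, 32, 4, 38), (u, 32, 1, 9), (u, 32, 31, 9), (u, 32, 4, 9), (y, 32, 1, 38), (y, 32, 31, 38), (y, 32, 4, 38)}.
π_{A, F, E} gives {(n, 38, 32), (u, 9, 32), (y, 38, 32)} (6 duplicate(s) eliminated).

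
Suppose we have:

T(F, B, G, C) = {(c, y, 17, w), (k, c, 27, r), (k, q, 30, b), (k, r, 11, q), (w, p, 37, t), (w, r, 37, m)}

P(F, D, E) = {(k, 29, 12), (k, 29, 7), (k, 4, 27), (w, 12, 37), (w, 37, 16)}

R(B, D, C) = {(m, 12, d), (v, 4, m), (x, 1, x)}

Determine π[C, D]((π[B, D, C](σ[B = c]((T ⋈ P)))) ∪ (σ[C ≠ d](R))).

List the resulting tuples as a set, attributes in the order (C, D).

{(m, 4), (r, 29), (r, 4), (x, 1)}

T ⋈ P (natural join on F): {(k, c, 27, r, 29, 12), (k, c, 27, r, 29, 7), (k, c, 27, r, 4, 27), (k, q, 30, b, 29, 12), (k, q, 30, b, 29, 7), (k, q, 30, b, 4, 27), (k, r, 11, q, 29, 12), (k, r, 11, q, 29, 7), (k, r, 11, q, 4, 27), (w, p, 37, t, 12, 37), (w, p, 37, t, 37, 16), (w, r, 37, m, 12, 37), (w, r, 37, m, 37, 16)}
Filtering on B = c leaves {(k, c, 27, r, 29, 12), (k, c, 27, r, 29, 7), (k, c, 27, r, 4, 27)}.
π[B, D, C]: project onto (B, D, C) (1 duplicate(s) eliminated) → {(c, 29, r), (c, 4, r)}
Filtering on C ≠ d leaves {(v, 4, m), (x, 1, x)}.
Taking the union: {(c, 29, r), (c, 4, r), (v, 4, m), (x, 1, x)}
π[C, D]: project onto (C, D) → {(m, 4), (r, 29), (r, 4), (x, 1)}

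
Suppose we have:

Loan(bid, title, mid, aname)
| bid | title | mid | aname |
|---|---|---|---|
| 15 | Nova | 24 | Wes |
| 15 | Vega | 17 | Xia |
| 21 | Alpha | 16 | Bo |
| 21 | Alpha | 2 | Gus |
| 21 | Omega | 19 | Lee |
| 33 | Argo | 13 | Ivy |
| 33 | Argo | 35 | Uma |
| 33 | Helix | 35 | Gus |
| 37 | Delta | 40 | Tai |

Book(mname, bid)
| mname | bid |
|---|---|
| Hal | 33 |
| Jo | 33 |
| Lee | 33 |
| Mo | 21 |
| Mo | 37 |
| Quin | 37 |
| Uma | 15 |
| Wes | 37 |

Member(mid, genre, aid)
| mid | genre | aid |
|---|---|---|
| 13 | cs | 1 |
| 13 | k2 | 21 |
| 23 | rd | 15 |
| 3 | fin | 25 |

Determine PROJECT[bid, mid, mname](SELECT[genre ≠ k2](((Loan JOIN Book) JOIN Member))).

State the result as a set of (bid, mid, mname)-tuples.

{(33, 13, Hal), (33, 13, Jo), (33, 13, Lee)}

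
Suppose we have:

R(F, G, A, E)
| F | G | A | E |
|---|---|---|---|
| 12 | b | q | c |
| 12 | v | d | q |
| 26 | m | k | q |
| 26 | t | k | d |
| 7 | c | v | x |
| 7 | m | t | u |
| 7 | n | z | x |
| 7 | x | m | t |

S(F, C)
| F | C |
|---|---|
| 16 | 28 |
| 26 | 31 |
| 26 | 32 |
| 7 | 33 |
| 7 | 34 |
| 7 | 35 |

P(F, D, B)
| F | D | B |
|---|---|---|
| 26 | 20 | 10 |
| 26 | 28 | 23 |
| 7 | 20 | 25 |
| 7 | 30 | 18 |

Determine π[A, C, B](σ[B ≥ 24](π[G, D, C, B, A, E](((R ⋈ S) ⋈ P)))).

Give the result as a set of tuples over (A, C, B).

R ⋈ S (natural join on F): {(26, m, k, q, 31), (26, m, k, q, 32), (26, t, k, d, 31), (26, t, k, d, 32), (7, c, v, x, 33), (7, c, v, x, 34), (7, c, v, x, 35), (7, m, t, u, 33), (7, m, t, u, 34), (7, m, t, u, 35), (7, n, z, x, 33), (7, n, z, x, 34), (7, n, z, x, 35), (7, x, m, t, 33), (7, x, m, t, 34), (7, x, m, t, 35)}
(R ⋈ S) ⋈ P (natural join on F): {(26, m, k, q, 31, 20, 10), (26, m, k, q, 31, 28, 23), (26, m, k, q, 32, 20, 10), (26, m, k, q, 32, 28, 23), (26, t, k, d, 31, 20, 10), (26, t, k, d, 31, 28, 23), (26, t, k, d, 32, 20, 10), (26, t, k, d, 32, 28, 23), (7, c, v, x, 33, 20, 25), (7, c, v, x, 33, 30, 18), (7, c, v, x, 34, 20, 25), (7, c, v, x, 34, 30, 18), (7, c, v, x, 35, 20, 25), (7, c, v, x, 35, 30, 18), (7, m, t, u, 33, 20, 25), (7, m, t, u, 33, 30, 18), (7, m, t, u, 34, 20, 25), (7, m, t, u, 34, 30, 18), (7, m, t, u, 35, 20, 25), (7, m, t, u, 35, 30, 18), (7, n, z, x, 33, 20, 25), (7, n, z, x, 33, 30, 18), (7, n, z, x, 34, 20, 25), (7, n, z, x, 34, 30, 18), (7, n, z, x, 35, 20, 25), (7, n, z, x, 35, 30, 18), (7, x, m, t, 33, 20, 25), (7, x, m, t, 33, 30, 18), (7, x, m, t, 34, 20, 25), (7, x, m, t, 34, 30, 18), (7, x, m, t, 35, 20, 25), (7, x, m, t, 35, 30, 18)}
Keep only column(s) G, D, C, B, A, E: {(c, 20, 33, 25, v, x), (c, 20, 34, 25, v, x), (c, 20, 35, 25, v, x), (c, 30, 33, 18, v, x), (c, 30, 34, 18, v, x), (c, 30, 35, 18, v, x), (m, 20, 31, 10, k, q), (m, 20, 32, 10, k, q), (m, 20, 33, 25, t, u), (m, 20, 34, 25, t, u), (m, 20, 35, 25, t, u), (m, 28, 31, 23, k, q), (m, 28, 32, 23, k, q), (m, 30, 33, 18, t, u), (m, 30, 34, 18, t, u), (m, 30, 35, 18, t, u), (n, 20, 33, 25, z, x), (n, 20, 34, 25, z, x), (n, 20, 35, 25, z, x), (n, 30, 33, 18, z, x), (n, 30, 34, 18, z, x), (n, 30, 35, 18, z, x), (t, 20, 31, 10, k, d), (t, 20, 32, 10, k, d), (t, 28, 31, 23, k, d), (t, 28, 32, 23, k, d), (x, 20, 33, 25, m, t), (x, 20, 34, 25, m, t), (x, 20, 35, 25, m, t), (x, 30, 33, 18, m, t), (x, 30, 34, 18, m, t), (x, 30, 35, 18, m, t)}
Filtering on B ≥ 24 leaves {(c, 20, 33, 25, v, x), (c, 20, 34, 25, v, x), (c, 20, 35, 25, v, x), (m, 20, 33, 25, t, u), (m, 20, 34, 25, t, u), (m, 20, 35, 25, t, u), (n, 20, 33, 25, z, x), (n, 20, 34, 25, z, x), (n, 20, 35, 25, z, x), (x, 20, 33, 25, m, t), (x, 20, 34, 25, m, t), (x, 20, 35, 25, m, t)}.
Keep only column(s) A, C, B: {(m, 33, 25), (m, 34, 25), (m, 35, 25), (t, 33, 25), (t, 34, 25), (t, 35, 25), (v, 33, 25), (v, 34, 25), (v, 35, 25), (z, 33, 25), (z, 34, 25), (z, 35, 25)}

{(m, 33, 25), (m, 34, 25), (m, 35, 25), (t, 33, 25), (t, 34, 25), (t, 35, 25), (v, 33, 25), (v, 34, 25), (v, 35, 25), (z, 33, 25), (z, 34, 25), (z, 35, 25)}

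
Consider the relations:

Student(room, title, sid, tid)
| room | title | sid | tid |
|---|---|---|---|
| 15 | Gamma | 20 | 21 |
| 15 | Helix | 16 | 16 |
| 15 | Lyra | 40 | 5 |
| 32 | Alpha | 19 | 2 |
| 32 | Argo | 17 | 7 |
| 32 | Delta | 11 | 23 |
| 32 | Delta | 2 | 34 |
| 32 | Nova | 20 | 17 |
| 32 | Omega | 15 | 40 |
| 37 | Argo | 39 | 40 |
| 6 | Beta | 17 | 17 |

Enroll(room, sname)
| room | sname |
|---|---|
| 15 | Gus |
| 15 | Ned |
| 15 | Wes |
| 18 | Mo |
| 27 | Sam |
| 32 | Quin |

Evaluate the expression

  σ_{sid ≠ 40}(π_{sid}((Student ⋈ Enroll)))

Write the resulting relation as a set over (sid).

{11, 15, 16, 17, 19, 2, 20}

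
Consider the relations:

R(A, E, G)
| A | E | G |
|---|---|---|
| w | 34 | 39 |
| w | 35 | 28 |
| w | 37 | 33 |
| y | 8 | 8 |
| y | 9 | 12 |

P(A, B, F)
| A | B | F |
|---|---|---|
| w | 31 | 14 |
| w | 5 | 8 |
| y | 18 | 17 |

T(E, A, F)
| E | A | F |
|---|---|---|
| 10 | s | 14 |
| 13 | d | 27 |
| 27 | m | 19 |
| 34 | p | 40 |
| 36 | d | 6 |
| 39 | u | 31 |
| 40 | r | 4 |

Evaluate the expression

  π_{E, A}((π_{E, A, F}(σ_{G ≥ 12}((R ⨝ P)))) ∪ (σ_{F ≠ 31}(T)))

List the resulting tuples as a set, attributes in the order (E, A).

Joining R and P on A yields {(w, 34, 39, 31, 14), (w, 34, 39, 5, 8), (w, 35, 28, 31, 14), (w, 35, 28, 5, 8), (w, 37, 33, 31, 14), (w, 37, 33, 5, 8), (y, 8, 8, 18, 17), (y, 9, 12, 18, 17)}.
Selection G ≥ 12: {(w, 34, 39, 31, 14), (w, 34, 39, 5, 8), (w, 35, 28, 31, 14), (w, 35, 28, 5, 8), (w, 37, 33, 31, 14), (w, 37, 33, 5, 8), (y, 9, 12, 18, 17)}
Keep only column(s) E, A, F: {(34, w, 14), (34, w, 8), (35, w, 14), (35, w, 8), (37, w, 14), (37, w, 8), (9, y, 17)}
Selection F ≠ 31: {(10, s, 14), (13, d, 27), (27, m, 19), (34, p, 40), (36, d, 6), (40, r, 4)}
Set union of the two operands is {(10, s, 14), (13, d, 27), (27, m, 19), (34, p, 40), (34, w, 14), (34, w, 8), (35, w, 14), (35, w, 8), (36, d, 6), (37, w, 14), (37, w, 8), (40, r, 4), (9, y, 17)}.
Keep only column(s) E, A (3 duplicate(s) eliminated): {(10, s), (13, d), (27, m), (34, p), (34, w), (35, w), (36, d), (37, w), (40, r), (9, y)}

{(10, s), (13, d), (27, m), (34, p), (34, w), (35, w), (36, d), (37, w), (40, r), (9, y)}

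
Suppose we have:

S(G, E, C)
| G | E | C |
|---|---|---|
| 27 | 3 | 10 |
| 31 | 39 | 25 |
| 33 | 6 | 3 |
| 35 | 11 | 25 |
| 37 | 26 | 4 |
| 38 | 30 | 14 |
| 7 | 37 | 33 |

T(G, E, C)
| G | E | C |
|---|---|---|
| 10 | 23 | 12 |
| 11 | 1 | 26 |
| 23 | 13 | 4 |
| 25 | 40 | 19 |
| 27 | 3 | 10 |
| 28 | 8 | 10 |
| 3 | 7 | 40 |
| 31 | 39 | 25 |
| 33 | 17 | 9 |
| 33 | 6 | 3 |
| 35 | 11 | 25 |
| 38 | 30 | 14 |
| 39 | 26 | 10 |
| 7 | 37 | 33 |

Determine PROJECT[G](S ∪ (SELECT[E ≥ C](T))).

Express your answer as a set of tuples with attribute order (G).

{10, 23, 25, 27, 31, 33, 35, 37, 38, 39, 7}

σ[E ≥ C]: keep tuples satisfying E ≥ C → {(10, 23, 12), (23, 13, 4), (25, 40, 19), (31, 39, 25), (33, 17, 9), (33, 6, 3), (38, 30, 14), (39, 26, 10), (7, 37, 33)}
Taking the union: {(10, 23, 12), (23, 13, 4), (25, 40, 19), (27, 3, 10), (31, 39, 25), (33, 17, 9), (33, 6, 3), (35, 11, 25), (37, 26, 4), (38, 30, 14), (39, 26, 10), (7, 37, 33)}
π[G]: project onto (G) (1 duplicate(s) eliminated) → {10, 23, 25, 27, 31, 33, 35, 37, 38, 39, 7}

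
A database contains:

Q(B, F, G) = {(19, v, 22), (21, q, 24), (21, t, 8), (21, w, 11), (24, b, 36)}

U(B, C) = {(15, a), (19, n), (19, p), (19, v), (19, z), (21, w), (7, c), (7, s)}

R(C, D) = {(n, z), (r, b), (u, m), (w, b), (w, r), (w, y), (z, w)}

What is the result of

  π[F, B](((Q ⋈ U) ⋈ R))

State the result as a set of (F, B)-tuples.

Natural join on B: {(19, v, 22, n), (19, v, 22, p), (19, v, 22, v), (19, v, 22, z), (21, q, 24, w), (21, t, 8, w), (21, w, 11, w)}
Natural join on C: {(19, v, 22, n, z), (19, v, 22, z, w), (21, q, 24, w, b), (21, q, 24, w, r), (21, q, 24, w, y), (21, t, 8, w, b), (21, t, 8, w, r), (21, t, 8, w, y), (21, w, 11, w, b), (21, w, 11, w, r), (21, w, 11, w, y)}
Keep only column(s) F, B (7 duplicate(s) eliminated): {(q, 21), (t, 21), (v, 19), (w, 21)}

{(q, 21), (t, 21), (v, 19), (w, 21)}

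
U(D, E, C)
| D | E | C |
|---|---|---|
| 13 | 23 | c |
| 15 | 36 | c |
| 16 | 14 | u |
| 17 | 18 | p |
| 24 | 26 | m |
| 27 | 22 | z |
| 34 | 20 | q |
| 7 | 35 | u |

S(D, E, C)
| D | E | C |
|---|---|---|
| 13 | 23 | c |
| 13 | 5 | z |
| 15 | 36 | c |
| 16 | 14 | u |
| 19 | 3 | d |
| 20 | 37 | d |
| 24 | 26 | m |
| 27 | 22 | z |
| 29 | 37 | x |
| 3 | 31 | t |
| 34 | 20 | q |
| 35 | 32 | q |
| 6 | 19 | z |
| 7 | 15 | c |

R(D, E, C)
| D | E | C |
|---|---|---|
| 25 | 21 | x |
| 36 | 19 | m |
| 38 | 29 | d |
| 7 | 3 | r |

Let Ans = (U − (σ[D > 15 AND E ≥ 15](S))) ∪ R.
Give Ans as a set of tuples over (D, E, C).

Filtering on D > 15 AND E ≥ 15 leaves {(20, 37, d), (24, 26, m), (27, 22, z), (29, 37, x), (34, 20, q), (35, 32, q)}.
Set difference of the two operands is {(13, 23, c), (15, 36, c), (16, 14, u), (17, 18, p), (7, 35, u)}.
Set union of the two operands is {(13, 23, c), (15, 36, c), (16, 14, u), (17, 18, p), (25, 21, x), (36, 19, m), (38, 29, d), (7, 3, r), (7, 35, u)}.

{(13, 23, c), (15, 36, c), (16, 14, u), (17, 18, p), (25, 21, x), (36, 19, m), (38, 29, d), (7, 3, r), (7, 35, u)}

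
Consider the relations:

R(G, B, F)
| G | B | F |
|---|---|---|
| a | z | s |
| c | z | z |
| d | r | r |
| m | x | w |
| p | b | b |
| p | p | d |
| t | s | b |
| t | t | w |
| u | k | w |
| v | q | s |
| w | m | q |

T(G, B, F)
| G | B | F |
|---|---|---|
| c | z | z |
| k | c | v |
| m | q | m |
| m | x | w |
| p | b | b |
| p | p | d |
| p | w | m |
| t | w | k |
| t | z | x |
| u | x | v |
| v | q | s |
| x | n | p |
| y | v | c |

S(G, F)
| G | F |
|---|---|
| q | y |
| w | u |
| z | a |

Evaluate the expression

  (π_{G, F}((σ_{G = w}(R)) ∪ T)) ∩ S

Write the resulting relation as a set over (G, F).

{}

Filtering on G = w leaves {(w, m, q)}.
Taking the union: {(c, z, z), (k, c, v), (m, q, m), (m, x, w), (p, b, b), (p, p, d), (p, w, m), (t, w, k), (t, z, x), (u, x, v), (v, q, s), (w, m, q), (x, n, p), (y, v, c)}
Projecting to G, F: {(c, z), (k, v), (m, m), (m, w), (p, b), (p, d), (p, m), (t, k), (t, x), (u, v), (v, s), (w, q), (x, p), (y, c)}
Taking the intersection: {}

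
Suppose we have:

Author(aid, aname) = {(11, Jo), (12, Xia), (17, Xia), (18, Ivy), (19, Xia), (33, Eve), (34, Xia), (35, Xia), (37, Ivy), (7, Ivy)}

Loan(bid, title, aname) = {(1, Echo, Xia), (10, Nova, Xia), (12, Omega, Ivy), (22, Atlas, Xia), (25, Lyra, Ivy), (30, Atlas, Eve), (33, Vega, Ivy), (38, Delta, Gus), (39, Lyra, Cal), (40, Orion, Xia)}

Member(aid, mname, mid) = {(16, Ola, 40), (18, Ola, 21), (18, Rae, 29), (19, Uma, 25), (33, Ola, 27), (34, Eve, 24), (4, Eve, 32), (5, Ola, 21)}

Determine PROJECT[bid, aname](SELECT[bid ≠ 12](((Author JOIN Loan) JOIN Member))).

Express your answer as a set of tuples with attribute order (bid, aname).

Natural join on aname: {(12, Xia, 1, Echo), (12, Xia, 10, Nova), (12, Xia, 22, Atlas), (12, Xia, 40, Orion), (17, Xia, 1, Echo), (17, Xia, 10, Nova), (17, Xia, 22, Atlas), (17, Xia, 40, Orion), (18, Ivy, 12, Omega), (18, Ivy, 25, Lyra), (18, Ivy, 33, Vega), (19, Xia, 1, Echo), (19, Xia, 10, Nova), (19, Xia, 22, Atlas), (19, Xia, 40, Orion), (33, Eve, 30, Atlas), (34, Xia, 1, Echo), (34, Xia, 10, Nova), (34, Xia, 22, Atlas), (34, Xia, 40, Orion), (35, Xia, 1, Echo), (35, Xia, 10, Nova), (35, Xia, 22, Atlas), (35, Xia, 40, Orion), (37, Ivy, 12, Omega), (37, Ivy, 25, Lyra), (37, Ivy, 33, Vega), (7, Ivy, 12, Omega), (7, Ivy, 25, Lyra), (7, Ivy, 33, Vega)}
Natural join on aid: {(18, Ivy, 12, Omega, Ola, 21), (18, Ivy, 12, Omega, Rae, 29), (18, Ivy, 25, Lyra, Ola, 21), (18, Ivy, 25, Lyra, Rae, 29), (18, Ivy, 33, Vega, Ola, 21), (18, Ivy, 33, Vega, Rae, 29), (19, Xia, 1, Echo, Uma, 25), (19, Xia, 10, Nova, Uma, 25), (19, Xia, 22, Atlas, Uma, 25), (19, Xia, 40, Orion, Uma, 25), (33, Eve, 30, Atlas, Ola, 27), (34, Xia, 1, Echo, Eve, 24), (34, Xia, 10, Nova, Eve, 24), (34, Xia, 22, Atlas, Eve, 24), (34, Xia, 40, Orion, Eve, 24)}
Apply σ_{bid ≠ 12}; surviving tuples: {(18, Ivy, 25, Lyra, Ola, 21), (18, Ivy, 25, Lyra, Rae, 29), (18, Ivy, 33, Vega, Ola, 21), (18, Ivy, 33, Vega, Rae, 29), (19, Xia, 1, Echo, Uma, 25), (19, Xia, 10, Nova, Uma, 25), (19, Xia, 22, Atlas, Uma, 25), (19, Xia, 40, Orion, Uma, 25), (33, Eve, 30, Atlas, Ola, 27), (34, Xia, 1, Echo, Eve, 24), (34, Xia, 10, Nova, Eve, 24), (34, Xia, 22, Atlas, Eve, 24), (34, Xia, 40, Orion, Eve, 24)}
π[bid, aname]: project onto (bid, aname) (6 duplicate(s) eliminated) → {(1, Xia), (10, Xia), (22, Xia), (25, Ivy), (30, Eve), (33, Ivy), (40, Xia)}

{(1, Xia), (10, Xia), (22, Xia), (25, Ivy), (30, Eve), (33, Ivy), (40, Xia)}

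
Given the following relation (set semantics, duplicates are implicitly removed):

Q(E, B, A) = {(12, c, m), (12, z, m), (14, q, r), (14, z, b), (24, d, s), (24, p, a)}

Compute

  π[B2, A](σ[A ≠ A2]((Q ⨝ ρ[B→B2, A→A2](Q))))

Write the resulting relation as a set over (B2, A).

{(d, a), (p, s), (q, b), (z, r)}

ρ[B→B2, A→A2]: schema becomes (E, B2, A2); tuples unchanged.
Joining Q and ρ[B→B2, A→A2](Q) on E yields {(12, c, m, c, m), (12, c, m, z, m), (12, z, m, c, m), (12, z, m, z, m), (14, q, r, q, r), (14, q, r, z, b), (14, z, b, q, r), (14, z, b, z, b), (24, d, s, d, s), (24, d, s, p, a), (24, p, a, d, s), (24, p, a, p, a)}.
σ[A ≠ A2]: keep tuples satisfying A ≠ A2 → {(14, q, r, z, b), (14, z, b, q, r), (24, d, s, p, a), (24, p, a, d, s)}
π_{B2, A} gives {(d, a), (p, s), (q, b), (z, r)}.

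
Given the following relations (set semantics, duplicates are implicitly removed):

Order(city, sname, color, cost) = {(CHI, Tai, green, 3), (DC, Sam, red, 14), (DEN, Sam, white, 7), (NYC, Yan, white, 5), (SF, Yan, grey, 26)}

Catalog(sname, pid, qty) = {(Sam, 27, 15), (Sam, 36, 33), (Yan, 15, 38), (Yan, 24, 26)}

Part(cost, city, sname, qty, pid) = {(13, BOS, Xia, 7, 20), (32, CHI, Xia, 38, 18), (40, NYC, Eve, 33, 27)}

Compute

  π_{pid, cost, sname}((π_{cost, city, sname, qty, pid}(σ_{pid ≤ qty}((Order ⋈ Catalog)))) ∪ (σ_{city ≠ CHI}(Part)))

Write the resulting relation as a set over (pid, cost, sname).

Joining Order and Catalog on sname yields {(DC, Sam, red, 14, 27, 15), (DC, Sam, red, 14, 36, 33), (DEN, Sam, white, 7, 27, 15), (DEN, Sam, white, 7, 36, 33), (NYC, Yan, white, 5, 15, 38), (NYC, Yan, white, 5, 24, 26), (SF, Yan, grey, 26, 15, 38), (SF, Yan, grey, 26, 24, 26)}.
σ[pid ≤ qty]: keep tuples satisfying pid ≤ qty → {(NYC, Yan, white, 5, 15, 38), (NYC, Yan, white, 5, 24, 26), (SF, Yan, grey, 26, 15, 38), (SF, Yan, grey, 26, 24, 26)}
Keep only column(s) cost, city, sname, qty, pid: {(26, SF, Yan, 26, 24), (26, SF, Yan, 38, 15), (5, NYC, Yan, 26, 24), (5, NYC, Yan, 38, 15)}
σ[city ≠ CHI]: keep tuples satisfying city ≠ CHI → {(13, BOS, Xia, 7, 20), (40, NYC, Eve, 33, 27)}
Set union of the two operands is {(13, BOS, Xia, 7, 20), (26, SF, Yan, 26, 24), (26, SF, Yan, 38, 15), (40, NYC, Eve, 33, 27), (5, NYC, Yan, 26, 24), (5, NYC, Yan, 38, 15)}.
Keep only column(s) pid, cost, sname: {(15, 26, Yan), (15, 5, Yan), (20, 13, Xia), (24, 26, Yan), (24, 5, Yan), (27, 40, Eve)}

{(15, 26, Yan), (15, 5, Yan), (20, 13, Xia), (24, 26, Yan), (24, 5, Yan), (27, 40, Eve)}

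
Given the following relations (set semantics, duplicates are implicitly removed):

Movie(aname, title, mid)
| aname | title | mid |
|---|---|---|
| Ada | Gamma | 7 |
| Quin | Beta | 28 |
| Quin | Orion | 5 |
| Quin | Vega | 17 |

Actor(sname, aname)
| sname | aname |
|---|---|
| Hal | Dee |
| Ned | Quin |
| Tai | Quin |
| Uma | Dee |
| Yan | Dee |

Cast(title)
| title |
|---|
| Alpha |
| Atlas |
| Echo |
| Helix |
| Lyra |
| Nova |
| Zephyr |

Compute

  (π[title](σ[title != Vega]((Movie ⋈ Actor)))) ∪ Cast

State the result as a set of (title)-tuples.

Natural join on aname: {(Quin, Beta, 28, Ned), (Quin, Beta, 28, Tai), (Quin, Orion, 5, Ned), (Quin, Orion, 5, Tai), (Quin, Vega, 17, Ned), (Quin, Vega, 17, Tai)}
σ[title != Vega]: keep tuples satisfying title != Vega → {(Quin, Beta, 28, Ned), (Quin, Beta, 28, Tai), (Quin, Orion, 5, Ned), (Quin, Orion, 5, Tai)}
π_{title} gives {Beta, Orion} (2 duplicate(s) eliminated).
Union: {Beta, Orion} with {Alpha, Atlas, Echo, Helix, Lyra, Nova, Zephyr} → {Alpha, Atlas, Beta, Echo, Helix, Lyra, Nova, Orion, Zephyr}

{Alpha, Atlas, Beta, Echo, Helix, Lyra, Nova, Orion, Zephyr}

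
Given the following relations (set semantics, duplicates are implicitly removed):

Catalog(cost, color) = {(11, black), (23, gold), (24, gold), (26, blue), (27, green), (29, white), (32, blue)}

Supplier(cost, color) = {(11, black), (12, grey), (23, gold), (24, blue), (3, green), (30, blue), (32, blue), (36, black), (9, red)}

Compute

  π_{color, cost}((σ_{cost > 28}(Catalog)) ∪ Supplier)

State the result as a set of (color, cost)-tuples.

{(black, 11), (black, 36), (blue, 24), (blue, 30), (blue, 32), (gold, 23), (green, 3), (grey, 12), (red, 9), (white, 29)}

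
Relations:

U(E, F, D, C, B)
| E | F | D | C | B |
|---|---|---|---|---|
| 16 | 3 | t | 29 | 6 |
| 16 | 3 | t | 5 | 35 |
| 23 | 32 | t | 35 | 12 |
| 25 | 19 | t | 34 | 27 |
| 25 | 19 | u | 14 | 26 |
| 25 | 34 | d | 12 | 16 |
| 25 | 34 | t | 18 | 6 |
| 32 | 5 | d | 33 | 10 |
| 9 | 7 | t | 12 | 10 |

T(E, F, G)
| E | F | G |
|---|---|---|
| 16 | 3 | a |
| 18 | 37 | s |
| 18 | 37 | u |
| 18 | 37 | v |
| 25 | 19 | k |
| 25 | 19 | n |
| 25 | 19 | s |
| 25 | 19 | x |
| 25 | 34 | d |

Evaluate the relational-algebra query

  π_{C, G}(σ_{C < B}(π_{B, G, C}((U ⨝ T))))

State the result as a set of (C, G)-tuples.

Joining U and T on E, F yields {(16, 3, t, 29, 6, a), (16, 3, t, 5, 35, a), (25, 19, t, 34, 27, k), (25, 19, t, 34, 27, n), (25, 19, t, 34, 27, s), (25, 19, t, 34, 27, x), (25, 19, u, 14, 26, k), (25, 19, u, 14, 26, n), (25, 19, u, 14, 26, s), (25, 19, u, 14, 26, x), (25, 34, d, 12, 16, d), (25, 34, t, 18, 6, d)}.
π_{B, G, C} gives {(16, d, 12), (26, k, 14), (26, n, 14), (26, s, 14), (26, x, 14), (27, k, 34), (27, n, 34), (27, s, 34), (27, x, 34), (35, a, 5), (6, a, 29), (6, d, 18)}.
Selection C < B: {(16, d, 12), (26, k, 14), (26, n, 14), (26, s, 14), (26, x, 14), (35, a, 5)}
π_{C, G} gives {(12, d), (14, k), (14, n), (14, s), (14, x), (5, a)}.

{(12, d), (14, k), (14, n), (14, s), (14, x), (5, a)}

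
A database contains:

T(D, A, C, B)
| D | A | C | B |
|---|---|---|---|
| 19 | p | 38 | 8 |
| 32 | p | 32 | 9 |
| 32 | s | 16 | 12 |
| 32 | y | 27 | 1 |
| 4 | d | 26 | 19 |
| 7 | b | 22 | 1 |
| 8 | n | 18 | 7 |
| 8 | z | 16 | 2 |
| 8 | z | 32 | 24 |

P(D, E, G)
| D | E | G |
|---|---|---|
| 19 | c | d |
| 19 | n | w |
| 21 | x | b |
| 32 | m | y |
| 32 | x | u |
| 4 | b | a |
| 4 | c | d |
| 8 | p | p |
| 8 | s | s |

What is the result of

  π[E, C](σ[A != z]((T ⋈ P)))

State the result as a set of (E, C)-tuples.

{(b, 26), (c, 26), (c, 38), (m, 16), (m, 27), (m, 32), (n, 38), (p, 18), (s, 18), (x, 16), (x, 27), (x, 32)}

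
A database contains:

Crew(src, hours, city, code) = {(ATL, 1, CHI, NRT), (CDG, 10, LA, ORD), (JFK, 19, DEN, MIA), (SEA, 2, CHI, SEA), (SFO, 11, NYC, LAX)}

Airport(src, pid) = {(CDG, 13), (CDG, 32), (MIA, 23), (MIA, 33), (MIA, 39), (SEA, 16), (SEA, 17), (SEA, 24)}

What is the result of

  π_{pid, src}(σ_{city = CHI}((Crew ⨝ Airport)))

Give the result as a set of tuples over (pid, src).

Joining Crew and Airport on src yields {(CDG, 10, LA, ORD, 13), (CDG, 10, LA, ORD, 32), (SEA, 2, CHI, SEA, 16), (SEA, 2, CHI, SEA, 17), (SEA, 2, CHI, SEA, 24)}.
Apply σ_{city = CHI}; surviving tuples: {(SEA, 2, CHI, SEA, 16), (SEA, 2, CHI, SEA, 17), (SEA, 2, CHI, SEA, 24)}
Keep only column(s) pid, src: {(16, SEA), (17, SEA), (24, SEA)}

{(16, SEA), (17, SEA), (24, SEA)}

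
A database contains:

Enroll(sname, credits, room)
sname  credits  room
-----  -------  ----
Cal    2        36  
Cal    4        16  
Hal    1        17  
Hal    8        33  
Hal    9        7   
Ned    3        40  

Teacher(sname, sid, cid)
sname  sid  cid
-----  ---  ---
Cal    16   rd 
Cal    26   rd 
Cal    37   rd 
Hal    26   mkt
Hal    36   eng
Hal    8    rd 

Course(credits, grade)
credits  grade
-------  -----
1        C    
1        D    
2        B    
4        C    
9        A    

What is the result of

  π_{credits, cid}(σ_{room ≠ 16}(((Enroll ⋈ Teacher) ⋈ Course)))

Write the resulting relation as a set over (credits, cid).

{(1, eng), (1, mkt), (1, rd), (2, rd), (9, eng), (9, mkt), (9, rd)}

Enroll ⋈ Teacher (natural join on sname): {(Cal, 2, 36, 16, rd), (Cal, 2, 36, 26, rd), (Cal, 2, 36, 37, rd), (Cal, 4, 16, 16, rd), (Cal, 4, 16, 26, rd), (Cal, 4, 16, 37, rd), (Hal, 1, 17, 26, mkt), (Hal, 1, 17, 36, eng), (Hal, 1, 17, 8, rd), (Hal, 8, 33, 26, mkt), (Hal, 8, 33, 36, eng), (Hal, 8, 33, 8, rd), (Hal, 9, 7, 26, mkt), (Hal, 9, 7, 36, eng), (Hal, 9, 7, 8, rd)}
(Enroll ⋈ Teacher) ⋈ Course (natural join on credits): {(Cal, 2, 36, 16, rd, B), (Cal, 2, 36, 26, rd, B), (Cal, 2, 36, 37, rd, B), (Cal, 4, 16, 16, rd, C), (Cal, 4, 16, 26, rd, C), (Cal, 4, 16, 37, rd, C), (Hal, 1, 17, 26, mkt, C), (Hal, 1, 17, 26, mkt, D), (Hal, 1, 17, 36, eng, C), (Hal, 1, 17, 36, eng, D), (Hal, 1, 17, 8, rd, C), (Hal, 1, 17, 8, rd, D), (Hal, 9, 7, 26, mkt, A), (Hal, 9, 7, 36, eng, A), (Hal, 9, 7, 8, rd, A)}
Apply σ_{room ≠ 16}; surviving tuples: {(Cal, 2, 36, 16, rd, B), (Cal, 2, 36, 26, rd, B), (Cal, 2, 36, 37, rd, B), (Hal, 1, 17, 26, mkt, C), (Hal, 1, 17, 26, mkt, D), (Hal, 1, 17, 36, eng, C), (Hal, 1, 17, 36, eng, D), (Hal, 1, 17, 8, rd, C), (Hal, 1, 17, 8, rd, D), (Hal, 9, 7, 26, mkt, A), (Hal, 9, 7, 36, eng, A), (Hal, 9, 7, 8, rd, A)}
π[credits, cid]: project onto (credits, cid) (5 duplicate(s) eliminated) → {(1, eng), (1, mkt), (1, rd), (2, rd), (9, eng), (9, mkt), (9, rd)}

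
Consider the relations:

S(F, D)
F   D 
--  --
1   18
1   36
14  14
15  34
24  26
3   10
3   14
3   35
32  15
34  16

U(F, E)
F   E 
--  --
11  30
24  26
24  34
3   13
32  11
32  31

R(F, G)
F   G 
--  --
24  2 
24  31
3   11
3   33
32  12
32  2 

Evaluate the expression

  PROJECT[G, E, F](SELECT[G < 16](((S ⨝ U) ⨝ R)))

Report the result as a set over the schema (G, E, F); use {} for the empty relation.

{(11, 13, 3), (12, 11, 32), (12, 31, 32), (2, 11, 32), (2, 26, 24), (2, 31, 32), (2, 34, 24)}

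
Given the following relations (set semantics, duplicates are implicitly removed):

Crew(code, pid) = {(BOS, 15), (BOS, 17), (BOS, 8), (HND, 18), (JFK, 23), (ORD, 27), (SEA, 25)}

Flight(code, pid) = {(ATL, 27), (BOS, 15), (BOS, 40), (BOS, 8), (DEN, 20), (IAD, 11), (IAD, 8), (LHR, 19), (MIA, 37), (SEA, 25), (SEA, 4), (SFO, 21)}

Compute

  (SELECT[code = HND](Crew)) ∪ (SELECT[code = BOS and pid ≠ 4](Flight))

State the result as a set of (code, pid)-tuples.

σ[code = HND]: keep tuples satisfying code = HND → {(HND, 18)}
σ[code = BOS and pid ≠ 4]: keep tuples satisfying code = BOS and pid ≠ 4 → {(BOS, 15), (BOS, 40), (BOS, 8)}
Union: {(HND, 18)} with {(BOS, 15), (BOS, 40), (BOS, 8)} → {(BOS, 15), (BOS, 40), (BOS, 8), (HND, 18)}

{(BOS, 15), (BOS, 40), (BOS, 8), (HND, 18)}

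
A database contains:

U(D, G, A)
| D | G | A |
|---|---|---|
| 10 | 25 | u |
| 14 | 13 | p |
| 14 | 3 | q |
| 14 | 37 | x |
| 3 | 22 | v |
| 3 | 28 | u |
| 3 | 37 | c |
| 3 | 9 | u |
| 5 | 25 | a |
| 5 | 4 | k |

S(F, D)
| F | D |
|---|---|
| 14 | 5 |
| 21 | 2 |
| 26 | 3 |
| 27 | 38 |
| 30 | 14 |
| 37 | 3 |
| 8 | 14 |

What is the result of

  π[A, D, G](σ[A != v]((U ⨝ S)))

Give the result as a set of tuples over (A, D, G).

Natural join on D: {(14, 13, p, 30), (14, 13, p, 8), (14, 3, q, 30), (14, 3, q, 8), (14, 37, x, 30), (14, 37, x, 8), (3, 22, v, 26), (3, 22, v, 37), (3, 28, u, 26), (3, 28, u, 37), (3, 37, c, 26), (3, 37, c, 37), (3, 9, u, 26), (3, 9, u, 37), (5, 25, a, 14), (5, 4, k, 14)}
Filtering on A != v leaves {(14, 13, p, 30), (14, 13, p, 8), (14, 3, q, 30), (14, 3, q, 8), (14, 37, x, 30), (14, 37, x, 8), (3, 28, u, 26), (3, 28, u, 37), (3, 37, c, 26), (3, 37, c, 37), (3, 9, u, 26), (3, 9, u, 37), (5, 25, a, 14), (5, 4, k, 14)}.
π[A, D, G]: project onto (A, D, G) (6 duplicate(s) eliminated) → {(a, 5, 25), (c, 3, 37), (k, 5, 4), (p, 14, 13), (q, 14, 3), (u, 3, 28), (u, 3, 9), (x, 14, 37)}

{(a, 5, 25), (c, 3, 37), (k, 5, 4), (p, 14, 13), (q, 14, 3), (u, 3, 28), (u, 3, 9), (x, 14, 37)}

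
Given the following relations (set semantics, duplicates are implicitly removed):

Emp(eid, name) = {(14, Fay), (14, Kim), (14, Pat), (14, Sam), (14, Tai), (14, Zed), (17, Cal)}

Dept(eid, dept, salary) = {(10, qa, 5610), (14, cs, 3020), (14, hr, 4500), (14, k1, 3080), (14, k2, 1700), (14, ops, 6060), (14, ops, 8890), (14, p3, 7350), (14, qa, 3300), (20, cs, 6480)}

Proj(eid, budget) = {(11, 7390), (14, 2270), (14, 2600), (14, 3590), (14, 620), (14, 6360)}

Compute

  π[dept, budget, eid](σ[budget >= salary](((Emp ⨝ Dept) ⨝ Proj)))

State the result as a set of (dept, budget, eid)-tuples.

{(cs, 3590, 14), (cs, 6360, 14), (hr, 6360, 14), (k1, 3590, 14), (k1, 6360, 14), (k2, 2270, 14), (k2, 2600, 14), (k2, 3590, 14), (k2, 6360, 14), (ops, 6360, 14), (qa, 3590, 14), (qa, 6360, 14)}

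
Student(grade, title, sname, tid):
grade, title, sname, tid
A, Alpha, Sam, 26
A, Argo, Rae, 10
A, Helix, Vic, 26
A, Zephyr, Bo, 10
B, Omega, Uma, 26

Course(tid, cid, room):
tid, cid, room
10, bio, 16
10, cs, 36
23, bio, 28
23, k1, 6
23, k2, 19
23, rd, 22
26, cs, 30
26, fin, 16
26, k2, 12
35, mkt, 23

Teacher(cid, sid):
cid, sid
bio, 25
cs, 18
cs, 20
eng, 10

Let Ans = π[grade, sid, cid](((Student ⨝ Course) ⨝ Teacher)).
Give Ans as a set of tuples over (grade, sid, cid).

Student ⋈ Course (natural join on tid): {(A, Alpha, Sam, 26, cs, 30), (A, Alpha, Sam, 26, fin, 16), (A, Alpha, Sam, 26, k2, 12), (A, Argo, Rae, 10, bio, 16), (A, Argo, Rae, 10, cs, 36), (A, Helix, Vic, 26, cs, 30), (A, Helix, Vic, 26, fin, 16), (A, Helix, Vic, 26, k2, 12), (A, Zephyr, Bo, 10, bio, 16), (A, Zephyr, Bo, 10, cs, 36), (B, Omega, Uma, 26, cs, 30), (B, Omega, Uma, 26, fin, 16), (B, Omega, Uma, 26, k2, 12)}
(Student ⨝ Course) ⋈ Teacher (natural join on cid): {(A, Alpha, Sam, 26, cs, 30, 18), (A, Alpha, Sam, 26, cs, 30, 20), (A, Argo, Rae, 10, bio, 16, 25), (A, Argo, Rae, 10, cs, 36, 18), (A, Argo, Rae, 10, cs, 36, 20), (A, Helix, Vic, 26, cs, 30, 18), (A, Helix, Vic, 26, cs, 30, 20), (A, Zephyr, Bo, 10, bio, 16, 25), (A, Zephyr, Bo, 10, cs, 36, 18), (A, Zephyr, Bo, 10, cs, 36, 20), (B, Omega, Uma, 26, cs, 30, 18), (B, Omega, Uma, 26, cs, 30, 20)}
π_{grade, sid, cid} gives {(A, 18, cs), (A, 20, cs), (A, 25, bio), (B, 18, cs), (B, 20, cs)} (7 duplicate(s) eliminated).

{(A, 18, cs), (A, 20, cs), (A, 25, bio), (B, 18, cs), (B, 20, cs)}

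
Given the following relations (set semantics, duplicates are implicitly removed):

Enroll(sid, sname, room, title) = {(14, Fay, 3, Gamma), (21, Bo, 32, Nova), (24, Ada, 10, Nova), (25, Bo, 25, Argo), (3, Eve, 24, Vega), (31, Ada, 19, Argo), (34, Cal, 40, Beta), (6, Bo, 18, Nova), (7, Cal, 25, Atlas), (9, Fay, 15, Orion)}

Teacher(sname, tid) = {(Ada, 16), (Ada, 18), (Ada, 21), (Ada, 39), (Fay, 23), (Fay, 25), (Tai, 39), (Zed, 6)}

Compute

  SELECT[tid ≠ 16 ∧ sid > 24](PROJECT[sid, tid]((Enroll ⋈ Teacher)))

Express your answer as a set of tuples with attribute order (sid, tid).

{(31, 18), (31, 21), (31, 39)}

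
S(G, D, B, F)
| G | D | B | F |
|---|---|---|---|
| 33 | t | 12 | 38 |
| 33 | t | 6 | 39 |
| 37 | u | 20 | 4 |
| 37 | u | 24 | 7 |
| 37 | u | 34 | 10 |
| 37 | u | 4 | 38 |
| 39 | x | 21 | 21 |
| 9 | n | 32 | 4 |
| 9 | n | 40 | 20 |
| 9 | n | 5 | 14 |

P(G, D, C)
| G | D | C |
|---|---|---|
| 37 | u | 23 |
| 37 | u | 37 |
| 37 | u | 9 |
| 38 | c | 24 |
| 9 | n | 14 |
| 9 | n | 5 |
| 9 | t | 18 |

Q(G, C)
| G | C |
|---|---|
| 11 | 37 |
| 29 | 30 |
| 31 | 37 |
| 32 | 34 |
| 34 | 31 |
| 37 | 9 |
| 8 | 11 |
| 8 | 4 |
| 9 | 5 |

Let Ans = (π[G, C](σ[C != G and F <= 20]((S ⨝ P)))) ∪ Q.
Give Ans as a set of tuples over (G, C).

Joining S and P on G, D yields {(37, u, 20, 4, 23), (37, u, 20, 4, 37), (37, u, 20, 4, 9), (37, u, 24, 7, 23), (37, u, 24, 7, 37), (37, u, 24, 7, 9), (37, u, 34, 10, 23), (37, u, 34, 10, 37), (37, u, 34, 10, 9), (37, u, 4, 38, 23), (37, u, 4, 38, 37), (37, u, 4, 38, 9), (9, n, 32, 4, 14), (9, n, 32, 4, 5), (9, n, 40, 20, 14), (9, n, 40, 20, 5), (9, n, 5, 14, 14), (9, n, 5, 14, 5)}.
Apply σ_{C != G and F <= 20}; surviving tuples: {(37, u, 20, 4, 23), (37, u, 20, 4, 9), (37, u, 24, 7, 23), (37, u, 24, 7, 9), (37, u, 34, 10, 23), (37, u, 34, 10, 9), (9, n, 32, 4, 14), (9, n, 32, 4, 5), (9, n, 40, 20, 14), (9, n, 40, 20, 5), (9, n, 5, 14, 14), (9, n, 5, 14, 5)}
Projecting to G, C (8 duplicate(s) eliminated): {(37, 23), (37, 9), (9, 14), (9, 5)}
Set union of the two operands is {(11, 37), (29, 30), (31, 37), (32, 34), (34, 31), (37, 23), (37, 9), (8, 11), (8, 4), (9, 14), (9, 5)}.

{(11, 37), (29, 30), (31, 37), (32, 34), (34, 31), (37, 23), (37, 9), (8, 11), (8, 4), (9, 14), (9, 5)}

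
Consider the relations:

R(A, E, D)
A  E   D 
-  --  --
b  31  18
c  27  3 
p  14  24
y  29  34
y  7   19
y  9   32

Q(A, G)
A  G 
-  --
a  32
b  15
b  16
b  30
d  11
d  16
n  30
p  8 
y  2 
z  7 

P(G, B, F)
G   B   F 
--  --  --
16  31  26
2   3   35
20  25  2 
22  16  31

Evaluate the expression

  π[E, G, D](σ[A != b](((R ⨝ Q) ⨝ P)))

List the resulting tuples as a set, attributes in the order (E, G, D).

Natural join on A: {(b, 31, 18, 15), (b, 31, 18, 16), (b, 31, 18, 30), (p, 14, 24, 8), (y, 29, 34, 2), (y, 7, 19, 2), (y, 9, 32, 2)}
Natural join on G: {(b, 31, 18, 16, 31, 26), (y, 29, 34, 2, 3, 35), (y, 7, 19, 2, 3, 35), (y, 9, 32, 2, 3, 35)}
Selection A != b: {(y, 29, 34, 2, 3, 35), (y, 7, 19, 2, 3, 35), (y, 9, 32, 2, 3, 35)}
π_{E, G, D} gives {(29, 2, 34), (7, 2, 19), (9, 2, 32)}.

{(29, 2, 34), (7, 2, 19), (9, 2, 32)}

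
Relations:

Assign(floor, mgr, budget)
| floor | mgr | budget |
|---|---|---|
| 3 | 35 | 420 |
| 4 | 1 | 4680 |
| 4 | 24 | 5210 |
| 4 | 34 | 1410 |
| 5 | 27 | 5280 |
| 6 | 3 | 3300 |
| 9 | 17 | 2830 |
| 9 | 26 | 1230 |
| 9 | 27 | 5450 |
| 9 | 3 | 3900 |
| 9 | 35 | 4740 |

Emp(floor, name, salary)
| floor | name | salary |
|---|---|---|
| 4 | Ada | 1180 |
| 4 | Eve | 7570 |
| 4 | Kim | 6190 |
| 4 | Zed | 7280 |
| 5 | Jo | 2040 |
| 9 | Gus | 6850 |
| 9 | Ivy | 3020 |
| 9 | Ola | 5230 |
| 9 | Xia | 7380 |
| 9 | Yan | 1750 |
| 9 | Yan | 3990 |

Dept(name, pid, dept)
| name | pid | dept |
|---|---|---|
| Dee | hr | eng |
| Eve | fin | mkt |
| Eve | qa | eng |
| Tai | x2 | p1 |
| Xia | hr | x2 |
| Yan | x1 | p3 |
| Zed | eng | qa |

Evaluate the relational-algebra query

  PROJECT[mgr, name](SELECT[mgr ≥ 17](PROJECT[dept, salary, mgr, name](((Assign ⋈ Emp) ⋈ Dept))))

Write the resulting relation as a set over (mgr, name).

{(17, Xia), (17, Yan), (24, Eve), (24, Zed), (26, Xia), (26, Yan), (27, Xia), (27, Yan), (34, Eve), (34, Zed), (35, Xia), (35, Yan)}

Joining Assign and Emp on floor yields {(4, 1, 4680, Ada, 1180), (4, 1, 4680, Eve, 7570), (4, 1, 4680, Kim, 6190), (4, 1, 4680, Zed, 7280), (4, 24, 5210, Ada, 1180), (4, 24, 5210, Eve, 7570), (4, 24, 5210, Kim, 6190), (4, 24, 5210, Zed, 7280), (4, 34, 1410, Ada, 1180), (4, 34, 1410, Eve, 7570), (4, 34, 1410, Kim, 6190), (4, 34, 1410, Zed, 7280), (5, 27, 5280, Jo, 2040), (9, 17, 2830, Gus, 6850), (9, 17, 2830, Ivy, 3020), (9, 17, 2830, Ola, 5230), (9, 17, 2830, Xia, 7380), (9, 17, 2830, Yan, 1750), (9, 17, 2830, Yan, 3990), (9, 26, 1230, Gus, 6850), (9, 26, 1230, Ivy, 3020), (9, 26, 1230, Ola, 5230), (9, 26, 1230, Xia, 7380), (9, 26, 1230, Yan, 1750), (9, 26, 1230, Yan, 3990), (9, 27, 5450, Gus, 6850), (9, 27, 5450, Ivy, 3020), (9, 27, 5450, Ola, 5230), (9, 27, 5450, Xia, 7380), (9, 27, 5450, Yan, 1750), (9, 27, 5450, Yan, 3990), (9, 3, 3900, Gus, 6850), (9, 3, 3900, Ivy, 3020), (9, 3, 3900, Ola, 5230), (9, 3, 3900, Xia, 7380), (9, 3, 3900, Yan, 1750), (9, 3, 3900, Yan, 3990), (9, 35, 4740, Gus, 6850), (9, 35, 4740, Ivy, 3020), (9, 35, 4740, Ola, 5230), (9, 35, 4740, Xia, 7380), (9, 35, 4740, Yan, 1750), (9, 35, 4740, Yan, 3990)}.
Joining (Assign ⋈ Emp) and Dept on name yields {(4, 1, 4680, Eve, 7570, fin, mkt), (4, 1, 4680, Eve, 7570, qa, eng), (4, 1, 4680, Zed, 7280, eng, qa), (4, 24, 5210, Eve, 7570, fin, mkt), (4, 24, 5210, Eve, 7570, qa, eng), (4, 24, 5210, Zed, 7280, eng, qa), (4, 34, 1410, Eve, 7570, fin, mkt), (4, 34, 1410, Eve, 7570, qa, eng), (4, 34, 1410, Zed, 7280, eng, qa), (9, 17, 2830, Xia, 7380, hr, x2), (9, 17, 2830, Yan, 1750, x1, p3), (9, 17, 2830, Yan, 3990, x1, p3), (9, 26, 1230, Xia, 7380, hr, x2), (9, 26, 1230, Yan, 1750, x1, p3), (9, 26, 1230, Yan, 3990, x1, p3), (9, 27, 5450, Xia, 7380, hr, x2), (9, 27, 5450, Yan, 1750, x1, p3), (9, 27, 5450, Yan, 3990, x1, p3), (9, 3, 3900, Xia, 7380, hr, x2), (9, 3, 3900, Yan, 1750, x1, p3), (9, 3, 3900, Yan, 3990, x1, p3), (9, 35, 4740, Xia, 7380, hr, x2), (9, 35, 4740, Yan, 1750, x1, p3), (9, 35, 4740, Yan, 3990, x1, p3)}.
Keep only column(s) dept, salary, mgr, name: {(eng, 7570, 1, Eve), (eng, 7570, 24, Eve), (eng, 7570, 34, Eve), (mkt, 7570, 1, Eve), (mkt, 7570, 24, Eve), (mkt, 7570, 34, Eve), (p3, 1750, 17, Yan), (p3, 1750, 26, Yan), (p3, 1750, 27, Yan), (p3, 1750, 3, Yan), (p3, 1750, 35, Yan), (p3, 3990, 17, Yan), (p3, 3990, 26, Yan), (p3, 3990, 27, Yan), (p3, 3990, 3, Yan), (p3, 3990, 35, Yan), (qa, 7280, 1, Zed), (qa, 7280, 24, Zed), (qa, 7280, 34, Zed), (x2, 7380, 17, Xia), (x2, 7380, 26, Xia), (x2, 7380, 27, Xia), (x2, 7380, 3, Xia), (x2, 7380, 35, Xia)}
Apply σ_{mgr ≥ 17}; surviving tuples: {(eng, 7570, 24, Eve), (eng, 7570, 34, Eve), (mkt, 7570, 24, Eve), (mkt, 7570, 34, Eve), (p3, 1750, 17, Yan), (p3, 1750, 26, Yan), (p3, 1750, 27, Yan), (p3, 1750, 35, Yan), (p3, 3990, 17, Yan), (p3, 3990, 26, Yan), (p3, 3990, 27, Yan), (p3, 3990, 35, Yan), (qa, 7280, 24, Zed), (qa, 7280, 34, Zed), (x2, 7380, 17, Xia), (x2, 7380, 26, Xia), (x2, 7380, 27, Xia), (x2, 7380, 35, Xia)}
Keep only column(s) mgr, name (6 duplicate(s) eliminated): {(17, Xia), (17, Yan), (24, Eve), (24, Zed), (26, Xia), (26, Yan), (27, Xia), (27, Yan), (34, Eve), (34, Zed), (35, Xia), (35, Yan)}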